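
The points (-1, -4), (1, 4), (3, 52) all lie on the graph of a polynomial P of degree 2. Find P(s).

Using the Lagrange interpolation formula with nodes -1, 1, 3:
  L_0(s) = (s - 1)(s - 3) / 8
  L_1(s) = (s + 1)(s - 3) / -4
  L_2(s) = (s + 1)(s - 1) / 8
Then P(s) = -4·L_0(s) + 4·L_1(s) + 52·L_2(s).
Expanding and collecting terms gives P(s) = 5s^2 + 4s - 5.
Check: P(1) = 4. ✓

P(s) = 5s^2 + 4s - 5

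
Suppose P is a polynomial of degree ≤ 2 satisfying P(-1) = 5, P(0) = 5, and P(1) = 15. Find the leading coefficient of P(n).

5

Write P(n) = an^2 + bn + c. Substituting each data point gives a linear system:
  a - b + c = 5
  c = 5
  a + b + c = 15
Solving the system yields a = 5, b = 5, c = 5.
So P(n) = 5n² + 5n + 5.
The leading coefficient is 5.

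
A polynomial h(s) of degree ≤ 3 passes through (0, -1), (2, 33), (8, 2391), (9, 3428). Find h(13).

10516

Using the Lagrange interpolation formula with nodes 0, 2, 8, 9:
  L_0(s) = (s - 2)(s - 8)(s - 9) / -144
  L_1(s) = s(s - 8)(s - 9) / 84
  L_2(s) = s(s - 2)(s - 9) / -48
  L_3(s) = s(s - 2)(s - 8) / 63
Then h(s) = -1·L_0(s) + 33·L_1(s) + 2391·L_2(s) + 3428·L_3(s).
Expanding and collecting terms gives h(s) = 5s^3 - 3s^2 + 3s - 1.
Evaluating at s = 13: h(13) = 10516.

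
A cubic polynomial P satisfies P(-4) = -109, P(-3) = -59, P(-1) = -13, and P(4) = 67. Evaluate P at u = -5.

Using the Lagrange interpolation formula with nodes -4, -3, -1, 4:
  L_0(u) = (u + 3)(u + 1)(u - 4) / -24
  L_1(u) = (u + 4)(u + 1)(u - 4) / 14
  L_2(u) = (u + 4)(u + 3)(u - 4) / -30
  L_3(u) = (u + 4)(u + 3)(u + 1) / 280
Then P(u) = -109·L_0(u) - 59·L_1(u) - 13·L_2(u) + 67·L_3(u).
Expanding and collecting terms gives P(u) = u^3 - u^2 + 6u - 5.
Evaluating at u = -5: P(-5) = -185.

-185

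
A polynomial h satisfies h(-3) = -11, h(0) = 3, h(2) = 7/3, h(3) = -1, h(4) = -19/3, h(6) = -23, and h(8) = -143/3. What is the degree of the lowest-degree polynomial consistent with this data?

Divided differences on the nodes -3, 0, 2, 3, 4, 6, 8:
  order 0: -11  3  7/3  -1  -19/3  -23  -143/3
  order 1: 14/3  -1/3  -10/3  -16/3  -25/3  -37/3
  order 2: -1  -1  -1  -1  -1
  order 3: 0  0  0  0
  order 4: 0  0  0
  order 5: 0  0
  order 6: 0
The order-2 divided differences are all -1 (nonzero) and every higher order vanishes, so the data lies on a polynomial of degree exactly 2.

2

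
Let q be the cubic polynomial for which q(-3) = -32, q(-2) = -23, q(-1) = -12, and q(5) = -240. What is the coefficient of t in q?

3

Write q(t) = at^3 + bt^2 + ct + d. Substituting each data point gives a linear system:
  -27a + 9b - 3c + d = -32
  -8a + 4b - 2c + d = -23
  -a + b - c + d = -12
  125a + 25b + 5c + d = -240
Solving the system yields a = -1, b = -5, c = 3, d = -5.
So q(t) = -t^3 - 5t^2 + 3t - 5.
The coefficient of t is 3.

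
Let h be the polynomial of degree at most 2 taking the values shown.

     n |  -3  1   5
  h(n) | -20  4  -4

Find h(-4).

Write h(n) = an^2 + bn + c. Substituting each data point gives a linear system:
  9a - 3b + c = -20
  a + b + c = 4
  25a + 5b + c = -4
Solving the system yields a = -1, b = 4, c = 1.
So h(n) = -n^2 + 4n + 1.
Then h(-4) = -31.

-31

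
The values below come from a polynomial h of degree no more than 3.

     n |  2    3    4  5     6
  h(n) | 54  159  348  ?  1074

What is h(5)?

645

On equispaced nodes a degree-3 polynomial has vanishing fourth forward difference, so
  h(2) - 4·h(3) + 6·h(4) - 4·h(5) + h(6) = 0.
Substituting the known values and solving for h(5):
  -4·h(5) = -2580
  h(5) = 645.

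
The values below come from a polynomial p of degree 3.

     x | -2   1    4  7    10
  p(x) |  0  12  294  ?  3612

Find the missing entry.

1332

On equispaced nodes a degree-3 polynomial has vanishing fourth forward difference, so
  p(-2) - 4·p(1) + 6·p(4) - 4·p(7) + p(10) = 0.
Substituting the known values and solving for p(7):
  -4·p(7) = -5328
  p(7) = 1332.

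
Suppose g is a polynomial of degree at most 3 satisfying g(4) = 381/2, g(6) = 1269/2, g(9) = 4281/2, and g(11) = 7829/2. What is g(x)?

g(x) = 3x^3 - x^2 + 4x - 3/2

Write g(x) = ax^3 + bx^2 + cx + d. Substituting each data point gives a linear system:
  64a + 16b + 4c + d = 381/2
  216a + 36b + 6c + d = 1269/2
  729a + 81b + 9c + d = 4281/2
  1331a + 121b + 11c + d = 7829/2
Solving the system yields a = 3, b = -1, c = 4, d = -3/2.
So g(x) = 3x^3 - x^2 + 4x - 3/2.
Check: g(4) = 381/2. ✓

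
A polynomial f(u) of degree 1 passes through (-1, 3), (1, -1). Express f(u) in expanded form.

Using the Lagrange interpolation formula with nodes -1, 1:
  L_0(u) = (u - 1) / -2
  L_1(u) = (u + 1) / 2
Then f(u) = 3·L_0(u) - 1·L_1(u).
Expanding and collecting terms gives f(u) = -2u + 1.
Check: f(-1) = 3. ✓

f(u) = -2u + 1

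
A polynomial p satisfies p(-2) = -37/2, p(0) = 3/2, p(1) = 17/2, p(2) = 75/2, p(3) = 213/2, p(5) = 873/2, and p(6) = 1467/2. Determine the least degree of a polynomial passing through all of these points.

Divided differences on the nodes -2, 0, 1, 2, 3, 5, 6:
  order 0: -37/2  3/2  17/2  75/2  213/2  873/2  1467/2
  order 1: 10  7  29  69  165  297
  order 2: -1  11  20  32  44
  order 3: 3  3  3  3
  order 4: 0  0  0
  order 5: 0  0
  order 6: 0
The order-3 divided differences are all 3 (nonzero) and every higher order vanishes, so the data lies on a polynomial of degree exactly 3.

3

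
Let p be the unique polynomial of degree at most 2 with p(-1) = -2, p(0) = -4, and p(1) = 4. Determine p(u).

Write p(u) = au^2 + bu + c. Substituting each data point gives a linear system:
  a - b + c = -2
  c = -4
  a + b + c = 4
Solving the system yields a = 5, b = 3, c = -4.
So p(u) = 5u^2 + 3u - 4.
Check: p(1) = 4. ✓

p(u) = 5u^2 + 3u - 4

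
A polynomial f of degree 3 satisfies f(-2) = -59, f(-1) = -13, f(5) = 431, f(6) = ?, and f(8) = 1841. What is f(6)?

The 4 known points determine the degree-3 polynomial uniquely.
Write f(x) = ax^3 + bx^2 + cx + d. Substituting each data point gives a linear system:
  -8a + 4b - 2c + d = -59
  -a + b - c + d = -13
  125a + 25b + 5c + d = 431
  512a + 64b + 8c + d = 1841
Solving the system yields a = 4, b = -4, c = 6, d = 1.
So f(x) = 4x³ - 4x² + 6x + 1.
Then f(6) = 757.

757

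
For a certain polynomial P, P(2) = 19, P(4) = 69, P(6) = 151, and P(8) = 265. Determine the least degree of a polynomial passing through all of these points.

2

Forward differences of the values at t = 2, 4, 6, 8:
  P  : 19  69  151  265
  Δ  : 50  82  114
  Δ^2: 32  32
  Δ^3: 0
The second differences are constant (32) and nonzero, while all higher differences vanish, so the minimal degree is 2.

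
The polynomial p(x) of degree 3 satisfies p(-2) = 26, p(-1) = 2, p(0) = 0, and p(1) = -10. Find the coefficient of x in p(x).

Write p(x) = ax^3 + bx^2 + cx + d. Substituting each data point gives a linear system:
  -8a + 4b - 2c + d = 26
  -a + b - c + d = 2
  d = 0
  a + b + c + d = -10
Solving the system yields a = -5, b = -4, c = -1, d = 0.
So p(x) = -5x³ - 4x² - x.
The coefficient of x is -1.

-1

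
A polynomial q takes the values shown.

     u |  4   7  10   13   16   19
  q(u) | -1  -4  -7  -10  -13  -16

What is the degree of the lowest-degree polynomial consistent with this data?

Forward differences of the values at u = 4, 7, 10, 13, 16, 19:
  q  : -1  -4  -7  -10  -13  -16
  Δ  : -3  -3  -3  -3  -3
  Δ^2: 0  0  0  0
  Δ^3: 0  0  0
  Δ^4: 0  0
  Δ^5: 0
The first differences are constant (-3) and nonzero, while all higher differences vanish, so the minimal degree is 1.

1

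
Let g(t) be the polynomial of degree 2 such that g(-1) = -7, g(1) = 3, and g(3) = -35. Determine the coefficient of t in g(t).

5

Write g(t) = at^2 + bt + c. Substituting each data point gives a linear system:
  a - b + c = -7
  a + b + c = 3
  9a + 3b + c = -35
Solving the system yields a = -6, b = 5, c = 4.
So g(t) = -6t^2 + 5t + 4.
The coefficient of t is 5.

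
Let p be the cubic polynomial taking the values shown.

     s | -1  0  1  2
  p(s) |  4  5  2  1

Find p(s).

Using the Lagrange interpolation formula with nodes -1, 0, 1, 2:
  L_0(s) = s(s - 1)(s - 2) / -6
  L_1(s) = (s + 1)(s - 1)(s - 2) / 2
  L_2(s) = (s + 1)s(s - 2) / -2
  L_3(s) = (s + 1)s(s - 1) / 6
Then p(s) = 4·L_0(s) + 5·L_1(s) + 2·L_2(s) + 1·L_3(s).
Expanding and collecting terms gives p(s) = s^3 - 2s^2 - 2s + 5.
Check: p(0) = 5. ✓

p(s) = s^3 - 2s^2 - 2s + 5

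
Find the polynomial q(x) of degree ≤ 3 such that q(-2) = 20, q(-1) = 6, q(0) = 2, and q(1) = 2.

q(x) = -x^3 + 2x^2 - x + 2

Using the Lagrange interpolation formula with nodes -2, -1, 0, 1:
  L_0(x) = (x + 1)x(x - 1) / -6
  L_1(x) = (x + 2)x(x - 1) / 2
  L_2(x) = (x + 2)(x + 1)(x - 1) / -2
  L_3(x) = (x + 2)(x + 1)x / 6
Then q(x) = 20·L_0(x) + 6·L_1(x) + 2·L_2(x) + 2·L_3(x).
Expanding and collecting terms gives q(x) = -x³ + 2x² - x + 2.
Check: q(-1) = 6. ✓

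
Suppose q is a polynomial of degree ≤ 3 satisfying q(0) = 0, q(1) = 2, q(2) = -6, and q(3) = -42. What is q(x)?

Write q(x) = ax^3 + bx^2 + cx + d. Substituting each data point gives a linear system:
  d = 0
  a + b + c + d = 2
  8a + 4b + 2c + d = -6
  27a + 9b + 3c + d = -42
Solving the system yields a = -3, b = 4, c = 1, d = 0.
So q(x) = -3x^3 + 4x^2 + x.
Check: q(0) = 0. ✓

q(x) = -3x^3 + 4x^2 + x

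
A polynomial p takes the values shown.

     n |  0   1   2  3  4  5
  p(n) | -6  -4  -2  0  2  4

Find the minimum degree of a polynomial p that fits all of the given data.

Forward differences of the values at n = 0, 1, 2, 3, 4, 5:
  p  : -6  -4  -2  0  2  4
  Δ  : 2  2  2  2  2
  Δ^2: 0  0  0  0
  Δ^3: 0  0  0
  Δ^4: 0  0
  Δ^5: 0
The first differences are constant (2) and nonzero, while all higher differences vanish, so the minimal degree is 1.

1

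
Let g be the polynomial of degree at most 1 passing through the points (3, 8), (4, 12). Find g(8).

Write g(s) = as + b. Substituting each data point gives a linear system:
  3a + b = 8
  4a + b = 12
Solving the system yields a = 4, b = -4.
So g(s) = 4s - 4.
Then g(8) = 28.

28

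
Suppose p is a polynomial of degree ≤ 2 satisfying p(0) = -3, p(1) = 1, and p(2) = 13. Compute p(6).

Using the Lagrange interpolation formula with nodes 0, 1, 2:
  L_0(s) = (s - 1)(s - 2) / 2
  L_1(s) = s(s - 2) / -1
  L_2(s) = s(s - 1) / 2
Then p(s) = -3·L_0(s) + 1·L_1(s) + 13·L_2(s).
Expanding and collecting terms gives p(s) = 4s² - 3.
Evaluating at s = 6: p(6) = 141.

141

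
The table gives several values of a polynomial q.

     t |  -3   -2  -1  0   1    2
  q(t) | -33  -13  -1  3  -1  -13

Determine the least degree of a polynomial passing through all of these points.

2

Forward differences of the values at t = -3, -2, -1, 0, 1, 2:
  q  : -33  -13  -1  3  -1  -13
  Δ  : 20  12  4  -4  -12
  Δ^2: -8  -8  -8  -8
  Δ^3: 0  0  0
  Δ^4: 0  0
  Δ^5: 0
The second differences are constant (-8) and nonzero, while all higher differences vanish, so the minimal degree is 2.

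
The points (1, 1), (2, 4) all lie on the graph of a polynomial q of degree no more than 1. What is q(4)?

Using the Lagrange interpolation formula with nodes 1, 2:
  L_0(n) = (n - 2) / -1
  L_1(n) = (n - 1) / 1
Then q(n) = 1·L_0(n) + 4·L_1(n).
Expanding and collecting terms gives q(n) = 3n - 2.
Evaluating at n = 4: q(4) = 10.

10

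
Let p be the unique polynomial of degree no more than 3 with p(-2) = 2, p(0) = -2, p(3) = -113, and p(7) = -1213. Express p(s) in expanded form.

Write p(s) = as^3 + bs^2 + cs + d. Substituting each data point gives a linear system:
  -8a + 4b - 2c + d = 2
  d = -2
  27a + 9b + 3c + d = -113
  343a + 49b + 7c + d = -1213
Solving the system yields a = -3, b = -4, c = 2, d = -2.
So p(s) = -3s³ - 4s² + 2s - 2.
Check: p(7) = -1213. ✓

p(s) = -3s^3 - 4s^2 + 2s - 2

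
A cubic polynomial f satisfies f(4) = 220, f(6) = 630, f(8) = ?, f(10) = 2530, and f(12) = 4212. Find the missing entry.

1368

The 4 known points determine the degree-3 polynomial uniquely.
Write f(s) = as^3 + bs^2 + cs + d. Substituting each data point gives a linear system:
  64a + 16b + 4c + d = 220
  216a + 36b + 6c + d = 630
  1000a + 100b + 10c + d = 2530
  1728a + 144b + 12c + d = 4212
Solving the system yields a = 2, b = 5, c = 3, d = 0.
So f(s) = 2s³ + 5s² + 3s.
Then f(8) = 1368.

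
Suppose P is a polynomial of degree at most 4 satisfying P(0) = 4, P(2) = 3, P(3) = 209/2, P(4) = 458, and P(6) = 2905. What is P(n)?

Write P(n) = an^4 + bn^3 + cn^2 + dn + e. Substituting each data point gives a linear system:
  e = 4
  16a + 8b + 4c + 2d + e = 3
  81a + 27b + 9c + 3d + e = 209/2
  256a + 64b + 16c + 4d + e = 458
  1296a + 216b + 36c + 6d + e = 2905
Solving the system yields a = 3, b = -4, c = -3, d = -5/2, e = 4.
So P(n) = 3n⁴ - 4n³ - 3n² - (5/2)n + 4.
Check: P(0) = 4. ✓

P(n) = 3n^4 - 4n^3 - 3n^2 - (5/2)n + 4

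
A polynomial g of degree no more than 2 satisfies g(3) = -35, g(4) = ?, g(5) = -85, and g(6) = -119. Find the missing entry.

-57

The 3 known points determine the degree-2 polynomial uniquely.
Write g(x) = ax^2 + bx + c. Substituting each data point gives a linear system:
  9a + 3b + c = -35
  25a + 5b + c = -85
  36a + 6b + c = -119
Solving the system yields a = -3, b = -1, c = -5.
So g(x) = -3x^2 - x - 5.
Then g(4) = -57.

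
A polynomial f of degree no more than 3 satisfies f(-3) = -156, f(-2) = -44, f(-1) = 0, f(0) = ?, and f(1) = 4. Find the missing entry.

6

On equispaced nodes a degree-3 polynomial has vanishing fourth forward difference, so
  f(-3) - 4·f(-2) + 6·f(-1) - 4·f(0) + f(1) = 0.
Substituting the known values and solving for f(0):
  -4·f(0) = -24
  f(0) = 6.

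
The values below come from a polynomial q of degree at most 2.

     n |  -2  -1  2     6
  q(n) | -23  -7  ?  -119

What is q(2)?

-7

The 3 known points determine the degree-2 polynomial uniquely.
Write q(n) = an^2 + bn + c. Substituting each data point gives a linear system:
  4a - 2b + c = -23
  a - b + c = -7
  36a + 6b + c = -119
Solving the system yields a = -4, b = 4, c = 1.
So q(n) = -4n^2 + 4n + 1.
Then q(2) = -7.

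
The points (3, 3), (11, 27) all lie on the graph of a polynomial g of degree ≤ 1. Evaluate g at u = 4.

6

Write g(u) = au + b. Substituting each data point gives a linear system:
  3a + b = 3
  11a + b = 27
Solving the system yields a = 3, b = -6.
So g(u) = 3u - 6.
Then g(4) = 6.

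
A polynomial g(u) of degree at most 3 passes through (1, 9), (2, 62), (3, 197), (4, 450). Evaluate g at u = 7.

2277

Write g(u) = au^3 + bu^2 + cu + d. Substituting each data point gives a linear system:
  a + b + c + d = 9
  8a + 4b + 2c + d = 62
  27a + 9b + 3c + d = 197
  64a + 16b + 4c + d = 450
Solving the system yields a = 6, b = 5, c = -4, d = 2.
So g(u) = 6u^3 + 5u^2 - 4u + 2.
Then g(7) = 2277.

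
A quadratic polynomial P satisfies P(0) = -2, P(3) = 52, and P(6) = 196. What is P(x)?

P(x) = 5x^2 + 3x - 2

Write P(x) = ax^2 + bx + c. Substituting each data point gives a linear system:
  c = -2
  9a + 3b + c = 52
  36a + 6b + c = 196
Solving the system yields a = 5, b = 3, c = -2.
So P(x) = 5x^2 + 3x - 2.
Check: P(3) = 52. ✓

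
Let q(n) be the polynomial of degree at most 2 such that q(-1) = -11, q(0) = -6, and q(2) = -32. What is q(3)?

Using the Lagrange interpolation formula with nodes -1, 0, 2:
  L_0(n) = n(n - 2) / 3
  L_1(n) = (n + 1)(n - 2) / -2
  L_2(n) = (n + 1)n / 6
Then q(n) = -11·L_0(n) - 6·L_1(n) - 32·L_2(n).
Expanding and collecting terms gives q(n) = -6n^2 - n - 6.
Evaluating at n = 3: q(3) = -63.

-63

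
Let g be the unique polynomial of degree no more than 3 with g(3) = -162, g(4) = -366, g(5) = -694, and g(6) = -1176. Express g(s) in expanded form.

g(s) = -5s^3 - 2s^2 - 5s + 6

Write g(s) = as^3 + bs^2 + cs + d. Substituting each data point gives a linear system:
  27a + 9b + 3c + d = -162
  64a + 16b + 4c + d = -366
  125a + 25b + 5c + d = -694
  216a + 36b + 6c + d = -1176
Solving the system yields a = -5, b = -2, c = -5, d = 6.
So g(s) = -5s³ - 2s² - 5s + 6.
Check: g(3) = -162. ✓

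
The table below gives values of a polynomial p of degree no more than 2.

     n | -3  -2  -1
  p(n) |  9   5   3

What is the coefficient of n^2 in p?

1

Write p(n) = an^2 + bn + c. Substituting each data point gives a linear system:
  9a - 3b + c = 9
  4a - 2b + c = 5
  a - b + c = 3
Solving the system yields a = 1, b = 1, c = 3.
So p(n) = n² + n + 3.
The leading coefficient is 1.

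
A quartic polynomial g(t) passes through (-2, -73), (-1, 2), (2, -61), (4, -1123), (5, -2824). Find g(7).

-11206

Write g(t) = at^4 + bt^3 + ct^2 + dt + e. Substituting each data point gives a linear system:
  16a - 8b + 4c - 2d + e = -73
  a - b + c - d + e = 2
  16a + 8b + 4c + 2d + e = -61
  256a + 64b + 16c + 4d + e = -1123
  625a + 125b + 25c + 5d + e = -2824
Solving the system yields a = -5, b = 2, c = 3, d = -5, e = 1.
So g(t) = -5t⁴ + 2t³ + 3t² - 5t + 1.
Then g(7) = -11206.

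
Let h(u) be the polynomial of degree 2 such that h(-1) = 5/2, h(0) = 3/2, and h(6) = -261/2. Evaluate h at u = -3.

-27/2

Using the Lagrange interpolation formula with nodes -1, 0, 6:
  L_0(u) = u(u - 6) / 7
  L_1(u) = (u + 1)(u - 6) / -6
  L_2(u) = (u + 1)u / 42
Then h(u) = 5/2·L_0(u) + 3/2·L_1(u) - 261/2·L_2(u).
Expanding and collecting terms gives h(u) = -3u^2 - 4u + 3/2.
Evaluating at u = -3: h(-3) = -27/2.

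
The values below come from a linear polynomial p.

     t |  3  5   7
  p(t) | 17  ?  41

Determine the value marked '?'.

The 2 known points determine the degree-1 polynomial uniquely.
Write p(t) = at + b. Substituting each data point gives a linear system:
  3a + b = 17
  7a + b = 41
Solving the system yields a = 6, b = -1.
So p(t) = 6t - 1.
Then p(5) = 29.

29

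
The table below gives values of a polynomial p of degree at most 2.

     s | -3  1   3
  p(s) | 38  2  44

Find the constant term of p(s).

Write p(s) = as^2 + bs + c. Substituting each data point gives a linear system:
  9a - 3b + c = 38
  a + b + c = 2
  9a + 3b + c = 44
Solving the system yields a = 5, b = 1, c = -4.
So p(s) = 5s² + s - 4.
The constant term is -4.

-4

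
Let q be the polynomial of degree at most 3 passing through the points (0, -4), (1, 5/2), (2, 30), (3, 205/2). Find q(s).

Write q(s) = as^3 + bs^2 + cs + d. Substituting each data point gives a linear system:
  d = -4
  a + b + c + d = 5/2
  8a + 4b + 2c + d = 30
  27a + 9b + 3c + d = 205/2
Solving the system yields a = 4, b = -3/2, c = 4, d = -4.
So q(s) = 4s^3 - (3/2)s^2 + 4s - 4.
Check: q(0) = -4. ✓

q(s) = 4s^3 - (3/2)s^2 + 4s - 4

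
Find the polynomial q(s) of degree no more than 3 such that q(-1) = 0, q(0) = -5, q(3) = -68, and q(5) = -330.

Using the Lagrange interpolation formula with nodes -1, 0, 3, 5:
  L_0(s) = s(s - 3)(s - 5) / -24
  L_1(s) = (s + 1)(s - 3)(s - 5) / 15
  L_2(s) = (s + 1)s(s - 5) / -24
  L_3(s) = (s + 1)s(s - 3) / 60
Then q(s) = 0·L_0(s) - 5·L_1(s) - 68·L_2(s) - 330·L_3(s).
Expanding and collecting terms gives q(s) = -3s^3 + 2s^2 - 5.
Check: q(5) = -330. ✓

q(s) = -3s^3 + 2s^2 - 5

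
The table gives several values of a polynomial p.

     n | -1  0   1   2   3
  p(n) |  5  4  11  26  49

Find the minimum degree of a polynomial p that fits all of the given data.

2

Forward differences of the values at n = -1, 0, 1, 2, 3:
  p  : 5  4  11  26  49
  Δ  : -1  7  15  23
  Δ^2: 8  8  8
  Δ^3: 0  0
  Δ^4: 0
The second differences are constant (8) and nonzero, while all higher differences vanish, so the minimal degree is 2.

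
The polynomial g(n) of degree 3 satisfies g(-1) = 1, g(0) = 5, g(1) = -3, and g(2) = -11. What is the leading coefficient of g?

Write g(n) = an^3 + bn^2 + cn + d. Substituting each data point gives a linear system:
  -a + b - c + d = 1
  d = 5
  a + b + c + d = -3
  8a + 4b + 2c + d = -11
Solving the system yields a = 2, b = -6, c = -4, d = 5.
So g(n) = 2n³ - 6n² - 4n + 5.
The leading coefficient is 2.

2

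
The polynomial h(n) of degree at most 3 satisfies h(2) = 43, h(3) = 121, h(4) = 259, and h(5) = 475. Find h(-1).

-11

Using the Lagrange interpolation formula with nodes 2, 3, 4, 5:
  L_0(n) = (n - 3)(n - 4)(n - 5) / -6
  L_1(n) = (n - 2)(n - 4)(n - 5) / 2
  L_2(n) = (n - 2)(n - 3)(n - 5) / -2
  L_3(n) = (n - 2)(n - 3)(n - 4) / 6
Then h(n) = 43·L_0(n) + 121·L_1(n) + 259·L_2(n) + 475·L_3(n).
Expanding and collecting terms gives h(n) = 3n^3 + 3n^2 + 6n - 5.
Evaluating at n = -1: h(-1) = -11.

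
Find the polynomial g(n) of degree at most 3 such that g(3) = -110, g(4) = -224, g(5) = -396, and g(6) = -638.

Using the Lagrange interpolation formula with nodes 3, 4, 5, 6:
  L_0(n) = (n - 4)(n - 5)(n - 6) / -6
  L_1(n) = (n - 3)(n - 5)(n - 6) / 2
  L_2(n) = (n - 3)(n - 4)(n - 6) / -2
  L_3(n) = (n - 3)(n - 4)(n - 5) / 6
Then g(n) = -110·L_0(n) - 224·L_1(n) - 396·L_2(n) - 638·L_3(n).
Expanding and collecting terms gives g(n) = -2n^3 - 5n^2 - 5n + 4.
Check: g(4) = -224. ✓

g(n) = -2n^3 - 5n^2 - 5n + 4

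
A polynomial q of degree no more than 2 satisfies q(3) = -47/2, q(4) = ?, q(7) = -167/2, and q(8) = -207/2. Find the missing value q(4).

The 3 known points determine the degree-2 polynomial uniquely.
Write q(u) = au^2 + bu + c. Substituting each data point gives a linear system:
  9a + 3b + c = -47/2
  49a + 7b + c = -167/2
  64a + 8b + c = -207/2
Solving the system yields a = -1, b = -5, c = 1/2.
So q(u) = -u^2 - 5u + 1/2.
Then q(4) = -71/2.

-71/2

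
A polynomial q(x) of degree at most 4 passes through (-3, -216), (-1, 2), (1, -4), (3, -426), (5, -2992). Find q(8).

-18421

Forward differences of the values at x = -3, -1, 1, 3, 5:
  q  : -216  2  -4  -426  -2992
  Δ  : 218  -6  -422  -2566
  Δ^2: -224  -416  -2144
  Δ^3: -192  -1728
  Δ^4: -1536
The fourth differences are constant, confirming degree 4.
Interpolating (Newton forward form) and evaluating at x = 8 gives q(8) = -18421.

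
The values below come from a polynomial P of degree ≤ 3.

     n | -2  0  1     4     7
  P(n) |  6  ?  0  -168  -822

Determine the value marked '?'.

The 4 known points determine the degree-3 polynomial uniquely.
Write P(n) = an^3 + bn^2 + cn + d. Substituting each data point gives a linear system:
  -8a + 4b - 2c + d = 6
  a + b + c + d = 0
  64a + 16b + 4c + d = -168
  343a + 49b + 7c + d = -822
Solving the system yields a = -2, b = -3, c = 1, d = 4.
So P(n) = -2n³ - 3n² + n + 4.
Then P(0) = 4.

4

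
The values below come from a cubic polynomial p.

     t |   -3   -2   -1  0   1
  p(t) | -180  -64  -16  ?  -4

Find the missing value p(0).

-6

On equispaced nodes a degree-3 polynomial has vanishing fourth forward difference, so
  p(-3) - 4·p(-2) + 6·p(-1) - 4·p(0) + p(1) = 0.
Substituting the known values and solving for p(0):
  -4·p(0) = 24
  p(0) = -6.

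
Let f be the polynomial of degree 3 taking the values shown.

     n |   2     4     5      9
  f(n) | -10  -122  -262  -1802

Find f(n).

Write f(n) = an^3 + bn^2 + cn + d. Substituting each data point gives a linear system:
  8a + 4b + 2c + d = -10
  64a + 16b + 4c + d = -122
  125a + 25b + 5c + d = -262
  729a + 81b + 9c + d = -1802
Solving the system yields a = -3, b = 5, c = -2, d = -2.
So f(n) = -3n^3 + 5n^2 - 2n - 2.
Check: f(4) = -122. ✓

f(n) = -3n^3 + 5n^2 - 2n - 2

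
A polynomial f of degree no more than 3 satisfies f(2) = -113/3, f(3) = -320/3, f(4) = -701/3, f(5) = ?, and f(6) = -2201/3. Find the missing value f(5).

-1310/3

The 4 known points determine the degree-3 polynomial uniquely.
Write f(x) = ax^3 + bx^2 + cx + d. Substituting each data point gives a linear system:
  8a + 4b + 2c + d = -113/3
  27a + 9b + 3c + d = -320/3
  64a + 16b + 4c + d = -701/3
  216a + 36b + 6c + d = -2201/3
Solving the system yields a = -3, b = -2, c = -2, d = -5/3.
So f(x) = -3x³ - 2x² - 2x - 5/3.
Then f(5) = -1310/3.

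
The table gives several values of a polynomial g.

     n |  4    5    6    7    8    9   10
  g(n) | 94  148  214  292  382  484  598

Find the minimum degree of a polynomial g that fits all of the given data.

2

Forward differences of the values at n = 4, 5, 6, 7, 8, 9, 10:
  g  : 94  148  214  292  382  484  598
  Δ  : 54  66  78  90  102  114
  Δ^2: 12  12  12  12  12
  Δ^3: 0  0  0  0
  Δ^4: 0  0  0
  Δ^5: 0  0
  Δ^6: 0
The second differences are constant (12) and nonzero, while all higher differences vanish, so the minimal degree is 2.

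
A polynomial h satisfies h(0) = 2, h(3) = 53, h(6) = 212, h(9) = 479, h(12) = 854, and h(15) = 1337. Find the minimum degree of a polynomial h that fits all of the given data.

Forward differences of the values at s = 0, 3, 6, 9, 12, 15:
  h  : 2  53  212  479  854  1337
  Δ  : 51  159  267  375  483
  Δ^2: 108  108  108  108
  Δ^3: 0  0  0
  Δ^4: 0  0
  Δ^5: 0
The second differences are constant (108) and nonzero, while all higher differences vanish, so the minimal degree is 2.

2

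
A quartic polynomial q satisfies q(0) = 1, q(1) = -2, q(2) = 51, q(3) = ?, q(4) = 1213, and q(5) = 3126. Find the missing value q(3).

On equispaced nodes a degree-4 polynomial has vanishing fifth forward difference, so
  - q(0) + 5·q(1) - 10·q(2) + 10·q(3) - 5·q(4) + q(5) = 0.
Substituting the known values and solving for q(3):
  10·q(3) = 3460
  q(3) = 346.

346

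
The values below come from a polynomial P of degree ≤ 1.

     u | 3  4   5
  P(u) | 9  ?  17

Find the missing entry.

The 2 known points determine the degree-1 polynomial uniquely.
Write P(u) = au + b. Substituting each data point gives a linear system:
  3a + b = 9
  5a + b = 17
Solving the system yields a = 4, b = -3.
So P(u) = 4u - 3.
Then P(4) = 13.

13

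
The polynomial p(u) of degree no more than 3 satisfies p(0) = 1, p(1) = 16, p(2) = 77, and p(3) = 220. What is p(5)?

Forward differences of the values at u = 0, 1, 2, 3:
  p  : 1  16  77  220
  Δ  : 15  61  143
  Δ^2: 46  82
  Δ^3: 36
The third differences are constant, confirming degree 3.
Interpolating (Newton forward form) and evaluating at u = 5 gives p(5) = 896.

896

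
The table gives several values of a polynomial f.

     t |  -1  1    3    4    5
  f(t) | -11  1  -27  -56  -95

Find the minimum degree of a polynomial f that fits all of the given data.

Divided differences on the nodes -1, 1, 3, 4, 5:
  order 0: -11  1  -27  -56  -95
  order 1: 6  -14  -29  -39
  order 2: -5  -5  -5
  order 3: 0  0
  order 4: 0
The order-2 divided differences are all -5 (nonzero) and every higher order vanishes, so the data lies on a polynomial of degree exactly 2.

2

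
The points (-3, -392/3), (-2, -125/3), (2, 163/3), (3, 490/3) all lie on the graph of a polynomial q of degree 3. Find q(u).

q(u) = 5u^3 + 2u^2 + 4u - 5/3

Using the Lagrange interpolation formula with nodes -3, -2, 2, 3:
  L_0(u) = (u + 2)(u - 2)(u - 3) / -30
  L_1(u) = (u + 3)(u - 2)(u - 3) / 20
  L_2(u) = (u + 3)(u + 2)(u - 3) / -20
  L_3(u) = (u + 3)(u + 2)(u - 2) / 30
Then q(u) = -392/3·L_0(u) - 125/3·L_1(u) + 163/3·L_2(u) + 490/3·L_3(u).
Expanding and collecting terms gives q(u) = 5u^3 + 2u^2 + 4u - 5/3.
Check: q(-2) = -125/3. ✓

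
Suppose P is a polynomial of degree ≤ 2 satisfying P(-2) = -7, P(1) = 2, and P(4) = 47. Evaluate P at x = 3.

28

Write P(x) = ax^2 + bx + c. Substituting each data point gives a linear system:
  4a - 2b + c = -7
  a + b + c = 2
  16a + 4b + c = 47
Solving the system yields a = 2, b = 5, c = -5.
So P(x) = 2x^2 + 5x - 5.
Then P(3) = 28.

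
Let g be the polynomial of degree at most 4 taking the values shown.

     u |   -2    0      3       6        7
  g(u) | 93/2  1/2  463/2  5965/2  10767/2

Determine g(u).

g(u) = 2u^4 + u^3 + 5u^2 - u + 1/2

Write g(u) = au^4 + bu^3 + cu^2 + du + e. Substituting each data point gives a linear system:
  16a - 8b + 4c - 2d + e = 93/2
  e = 1/2
  81a + 27b + 9c + 3d + e = 463/2
  1296a + 216b + 36c + 6d + e = 5965/2
  2401a + 343b + 49c + 7d + e = 10767/2
Solving the system yields a = 2, b = 1, c = 5, d = -1, e = 1/2.
So g(u) = 2u⁴ + u³ + 5u² - u + 1/2.
Check: g(-2) = 93/2. ✓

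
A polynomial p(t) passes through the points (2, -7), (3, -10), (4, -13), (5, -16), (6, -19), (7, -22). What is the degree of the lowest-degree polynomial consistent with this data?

Forward differences of the values at t = 2, 3, 4, 5, 6, 7:
  p  : -7  -10  -13  -16  -19  -22
  Δ  : -3  -3  -3  -3  -3
  Δ^2: 0  0  0  0
  Δ^3: 0  0  0
  Δ^4: 0  0
  Δ^5: 0
The first differences are constant (-3) and nonzero, while all higher differences vanish, so the minimal degree is 1.

1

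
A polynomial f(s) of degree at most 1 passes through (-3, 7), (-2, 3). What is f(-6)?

19

Write f(s) = as + b. Substituting each data point gives a linear system:
  -3a + b = 7
  -2a + b = 3
Solving the system yields a = -4, b = -5.
So f(s) = -4s - 5.
Then f(-6) = 19.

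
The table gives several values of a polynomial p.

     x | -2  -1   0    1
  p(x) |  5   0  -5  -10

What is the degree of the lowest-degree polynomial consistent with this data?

Forward differences of the values at x = -2, -1, 0, 1:
  p  : 5  0  -5  -10
  Δ  : -5  -5  -5
  Δ^2: 0  0
  Δ^3: 0
The first differences are constant (-5) and nonzero, while all higher differences vanish, so the minimal degree is 1.

1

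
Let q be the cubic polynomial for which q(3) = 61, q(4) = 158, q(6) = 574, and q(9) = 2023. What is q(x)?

q(x) = 3x^3 - 2x^2 - 2

Using the Lagrange interpolation formula with nodes 3, 4, 6, 9:
  L_0(x) = (x - 4)(x - 6)(x - 9) / -18
  L_1(x) = (x - 3)(x - 6)(x - 9) / 10
  L_2(x) = (x - 3)(x - 4)(x - 9) / -18
  L_3(x) = (x - 3)(x - 4)(x - 6) / 90
Then q(x) = 61·L_0(x) + 158·L_1(x) + 574·L_2(x) + 2023·L_3(x).
Expanding and collecting terms gives q(x) = 3x^3 - 2x^2 - 2.
Check: q(9) = 2023. ✓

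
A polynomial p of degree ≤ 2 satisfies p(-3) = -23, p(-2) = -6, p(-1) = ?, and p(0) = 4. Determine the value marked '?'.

The 3 known points determine the degree-2 polynomial uniquely.
Write p(s) = as^2 + bs + c. Substituting each data point gives a linear system:
  9a - 3b + c = -23
  4a - 2b + c = -6
  c = 4
Solving the system yields a = -4, b = -3, c = 4.
So p(s) = -4s² - 3s + 4.
Then p(-1) = 3.

3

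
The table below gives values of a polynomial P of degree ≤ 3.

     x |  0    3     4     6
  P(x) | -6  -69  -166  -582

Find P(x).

Write P(x) = ax^3 + bx^2 + cx + d. Substituting each data point gives a linear system:
  d = -6
  27a + 9b + 3c + d = -69
  64a + 16b + 4c + d = -166
  216a + 36b + 6c + d = -582
Solving the system yields a = -3, b = 2, c = 0, d = -6.
So P(x) = -3x^3 + 2x^2 - 6.
Check: P(6) = -582. ✓

P(x) = -3x^3 + 2x^2 - 6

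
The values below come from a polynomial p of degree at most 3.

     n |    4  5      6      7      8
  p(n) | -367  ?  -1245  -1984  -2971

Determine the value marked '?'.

On equispaced nodes a degree-3 polynomial has vanishing fourth forward difference, so
  p(4) - 4·p(5) + 6·p(6) - 4·p(7) + p(8) = 0.
Substituting the known values and solving for p(5):
  -4·p(5) = 2872
  p(5) = -718.

-718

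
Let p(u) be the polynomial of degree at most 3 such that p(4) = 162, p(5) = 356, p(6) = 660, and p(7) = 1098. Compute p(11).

Forward differences of the values at u = 4, 5, 6, 7:
  p  : 162  356  660  1098
  Δ  : 194  304  438
  Δ^2: 110  134
  Δ^3: 24
The third differences are constant, confirming degree 3.
Interpolating (Newton forward form) and evaluating at u = 11 gives p(11) = 4670.

4670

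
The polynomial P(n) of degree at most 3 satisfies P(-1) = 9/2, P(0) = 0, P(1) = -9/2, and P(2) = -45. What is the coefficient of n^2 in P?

0

Write P(n) = an^3 + bn^2 + cn + d. Substituting each data point gives a linear system:
  -a + b - c + d = 9/2
  d = 0
  a + b + c + d = -9/2
  8a + 4b + 2c + d = -45
Solving the system yields a = -6, b = 0, c = 3/2, d = 0.
So P(n) = -6n^3 + (3/2)n.
The coefficient of n^2 is 0.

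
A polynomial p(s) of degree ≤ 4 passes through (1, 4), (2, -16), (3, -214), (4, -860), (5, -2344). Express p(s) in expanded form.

p(s) = -5s^4 + 5s^3 + 6s^2 + 2s - 4

Write p(s) = as^4 + bs^3 + cs^2 + ds + e. Substituting each data point gives a linear system:
  a + b + c + d + e = 4
  16a + 8b + 4c + 2d + e = -16
  81a + 27b + 9c + 3d + e = -214
  256a + 64b + 16c + 4d + e = -860
  625a + 125b + 25c + 5d + e = -2344
Solving the system yields a = -5, b = 5, c = 6, d = 2, e = -4.
So p(s) = -5s^4 + 5s^3 + 6s^2 + 2s - 4.
Check: p(5) = -2344. ✓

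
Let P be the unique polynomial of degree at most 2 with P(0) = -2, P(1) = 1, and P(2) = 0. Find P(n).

P(n) = -2n^2 + 5n - 2

Write P(n) = an^2 + bn + c. Substituting each data point gives a linear system:
  c = -2
  a + b + c = 1
  4a + 2b + c = 0
Solving the system yields a = -2, b = 5, c = -2.
So P(n) = -2n² + 5n - 2.
Check: P(2) = 0. ✓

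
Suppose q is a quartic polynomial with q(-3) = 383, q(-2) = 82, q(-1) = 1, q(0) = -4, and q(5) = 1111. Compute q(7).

Write q(s) = as^4 + bs^3 + cs^2 + ds + e. Substituting each data point gives a linear system:
  81a - 27b + 9c - 3d + e = 383
  16a - 8b + 4c - 2d + e = 82
  a - b + c - d + e = 1
  e = -4
  625a + 125b + 25c + 5d + e = 1111
Solving the system yields a = 3, b = -6, c = -1, d = 3, e = -4.
So q(s) = 3s^4 - 6s^3 - s^2 + 3s - 4.
Then q(7) = 5113.

5113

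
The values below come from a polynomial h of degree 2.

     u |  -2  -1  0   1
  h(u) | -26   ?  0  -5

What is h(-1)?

-7

The 3 known points determine the degree-2 polynomial uniquely.
Write h(u) = au^2 + bu + c. Substituting each data point gives a linear system:
  4a - 2b + c = -26
  c = 0
  a + b + c = -5
Solving the system yields a = -6, b = 1, c = 0.
So h(u) = -6u^2 + u.
Then h(-1) = -7.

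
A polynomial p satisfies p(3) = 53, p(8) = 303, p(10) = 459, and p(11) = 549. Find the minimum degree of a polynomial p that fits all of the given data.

Divided differences on the nodes 3, 8, 10, 11:
  order 0: 53  303  459  549
  order 1: 50  78  90
  order 2: 4  4
  order 3: 0
The order-2 divided differences are all 4 (nonzero) and every higher order vanishes, so the data lies on a polynomial of degree exactly 2.

2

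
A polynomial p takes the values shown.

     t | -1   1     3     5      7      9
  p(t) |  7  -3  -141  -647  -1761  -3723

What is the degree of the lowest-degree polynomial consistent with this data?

3

Forward differences of the values at t = -1, 1, 3, 5, 7, 9:
  p  : 7  -3  -141  -647  -1761  -3723
  Δ  : -10  -138  -506  -1114  -1962
  Δ^2: -128  -368  -608  -848
  Δ^3: -240  -240  -240
  Δ^4: 0  0
  Δ^5: 0
The third differences are constant (-240) and nonzero, while all higher differences vanish, so the minimal degree is 3.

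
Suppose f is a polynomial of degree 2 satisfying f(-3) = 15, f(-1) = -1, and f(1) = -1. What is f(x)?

f(x) = 2x^2 - 3

Write f(x) = ax^2 + bx + c. Substituting each data point gives a linear system:
  9a - 3b + c = 15
  a - b + c = -1
  a + b + c = -1
Solving the system yields a = 2, b = 0, c = -3.
So f(x) = 2x^2 - 3.
Check: f(-3) = 15. ✓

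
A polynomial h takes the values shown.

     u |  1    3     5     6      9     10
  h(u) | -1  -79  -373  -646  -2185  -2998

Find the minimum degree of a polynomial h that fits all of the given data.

Divided differences on the nodes 1, 3, 5, 6, 9, 10:
  order 0: -1  -79  -373  -646  -2185  -2998
  order 1: -39  -147  -273  -513  -813
  order 2: -27  -42  -60  -75
  order 3: -3  -3  -3
  order 4: 0  0
  order 5: 0
The order-3 divided differences are all -3 (nonzero) and every higher order vanishes, so the data lies on a polynomial of degree exactly 3.

3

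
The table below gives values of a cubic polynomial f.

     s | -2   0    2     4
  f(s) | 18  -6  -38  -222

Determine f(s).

Write f(s) = as^3 + bs^2 + cs + d. Substituting each data point gives a linear system:
  -8a + 4b - 2c + d = 18
  d = -6
  8a + 4b + 2c + d = -38
  64a + 16b + 4c + d = -222
Solving the system yields a = -3, b = -1, c = -2, d = -6.
So f(s) = -3s³ - s² - 2s - 6.
Check: f(4) = -222. ✓

f(s) = -3s^3 - s^2 - 2s - 6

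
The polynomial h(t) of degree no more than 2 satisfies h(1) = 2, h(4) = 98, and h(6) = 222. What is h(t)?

Write h(t) = at^2 + bt + c. Substituting each data point gives a linear system:
  a + b + c = 2
  16a + 4b + c = 98
  36a + 6b + c = 222
Solving the system yields a = 6, b = 2, c = -6.
So h(t) = 6t^2 + 2t - 6.
Check: h(6) = 222. ✓

h(t) = 6t^2 + 2t - 6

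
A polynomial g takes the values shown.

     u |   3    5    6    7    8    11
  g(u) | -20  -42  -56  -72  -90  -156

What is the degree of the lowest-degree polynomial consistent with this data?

Divided differences on the nodes 3, 5, 6, 7, 8, 11:
  order 0: -20  -42  -56  -72  -90  -156
  order 1: -11  -14  -16  -18  -22
  order 2: -1  -1  -1  -1
  order 3: 0  0  0
  order 4: 0  0
  order 5: 0
The order-2 divided differences are all -1 (nonzero) and every higher order vanishes, so the data lies on a polynomial of degree exactly 2.

2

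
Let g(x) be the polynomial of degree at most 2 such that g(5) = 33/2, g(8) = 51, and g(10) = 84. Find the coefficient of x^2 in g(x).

Write g(x) = ax^2 + bx + c. Substituting each data point gives a linear system:
  25a + 5b + c = 33/2
  64a + 8b + c = 51
  100a + 10b + c = 84
Solving the system yields a = 1, b = -3/2, c = -1.
So g(x) = x^2 - (3/2)x - 1.
The leading coefficient is 1.

1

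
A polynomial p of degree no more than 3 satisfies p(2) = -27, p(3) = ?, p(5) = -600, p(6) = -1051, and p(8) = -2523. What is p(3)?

-118

The 4 known points determine the degree-3 polynomial uniquely.
Write p(s) = as^3 + bs^2 + cs + d. Substituting each data point gives a linear system:
  8a + 4b + 2c + d = -27
  125a + 25b + 5c + d = -600
  216a + 36b + 6c + d = -1051
  512a + 64b + 8c + d = -2523
Solving the system yields a = -5, b = 0, c = 4, d = 5.
So p(s) = -5s^3 + 4s + 5.
Then p(3) = -118.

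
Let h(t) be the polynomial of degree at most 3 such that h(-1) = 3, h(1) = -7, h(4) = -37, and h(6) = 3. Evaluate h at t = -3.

Using the Lagrange interpolation formula with nodes -1, 1, 4, 6:
  L_0(t) = (t - 1)(t - 4)(t - 6) / -70
  L_1(t) = (t + 1)(t - 4)(t - 6) / 30
  L_2(t) = (t + 1)(t - 1)(t - 6) / -30
  L_3(t) = (t + 1)(t - 1)(t - 4) / 70
Then h(t) = 3·L_0(t) - 7·L_1(t) - 37·L_2(t) + 3·L_3(t).
Expanding and collecting terms gives h(t) = t³ - 5t² - 6t + 3.
Evaluating at t = -3: h(-3) = -51.

-51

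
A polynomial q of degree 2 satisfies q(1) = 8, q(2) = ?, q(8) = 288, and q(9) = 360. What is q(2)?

The 3 known points determine the degree-2 polynomial uniquely.
Write q(u) = au^2 + bu + c. Substituting each data point gives a linear system:
  a + b + c = 8
  64a + 8b + c = 288
  81a + 9b + c = 360
Solving the system yields a = 4, b = 4, c = 0.
So q(u) = 4u² + 4u.
Then q(2) = 24.

24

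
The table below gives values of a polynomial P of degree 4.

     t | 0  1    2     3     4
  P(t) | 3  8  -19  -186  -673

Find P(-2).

-31

Using the Lagrange interpolation formula with nodes 0, 1, 2, 3, 4:
  L_0(t) = (t - 1)(t - 2)(t - 3)(t - 4) / 24
  L_1(t) = t(t - 2)(t - 3)(t - 4) / -6
  L_2(t) = t(t - 1)(t - 3)(t - 4) / 4
  L_3(t) = t(t - 1)(t - 2)(t - 4) / -6
  L_4(t) = t(t - 1)(t - 2)(t - 3) / 24
Then P(t) = 3·L_0(t) + 8·L_1(t) - 19·L_2(t) - 186·L_3(t) - 673·L_4(t).
Expanding and collecting terms gives P(t) = -3t^4 + 5t^2 + 3t + 3.
Evaluating at t = -2: P(-2) = -31.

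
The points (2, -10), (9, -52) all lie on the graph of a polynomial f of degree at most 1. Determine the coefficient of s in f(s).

Write f(s) = as + b. Substituting each data point gives a linear system:
  2a + b = -10
  9a + b = -52
Solving the system yields a = -6, b = 2.
So f(s) = -6s + 2.
The leading coefficient is -6.

-6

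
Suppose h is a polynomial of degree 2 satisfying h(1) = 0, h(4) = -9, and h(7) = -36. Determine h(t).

h(t) = -t^2 + 2t - 1

Using the Lagrange interpolation formula with nodes 1, 4, 7:
  L_0(t) = (t - 4)(t - 7) / 18
  L_1(t) = (t - 1)(t - 7) / -9
  L_2(t) = (t - 1)(t - 4) / 18
Then h(t) = 0·L_0(t) - 9·L_1(t) - 36·L_2(t).
Expanding and collecting terms gives h(t) = -t² + 2t - 1.
Check: h(1) = 0. ✓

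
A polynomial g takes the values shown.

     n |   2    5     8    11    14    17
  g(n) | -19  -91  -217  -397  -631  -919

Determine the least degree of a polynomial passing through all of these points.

Forward differences of the values at n = 2, 5, 8, 11, 14, 17:
  g  : -19  -91  -217  -397  -631  -919
  Δ  : -72  -126  -180  -234  -288
  Δ^2: -54  -54  -54  -54
  Δ^3: 0  0  0
  Δ^4: 0  0
  Δ^5: 0
The second differences are constant (-54) and nonzero, while all higher differences vanish, so the minimal degree is 2.

2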